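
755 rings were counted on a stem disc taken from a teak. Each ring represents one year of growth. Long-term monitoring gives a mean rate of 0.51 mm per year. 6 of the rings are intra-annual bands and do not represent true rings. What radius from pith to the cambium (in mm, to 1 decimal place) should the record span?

True ring count = 755 − 6 = 749.
749 years at 0.51 mm/year gives 0.51 × 749 = 382.0 mm.

382.0 mm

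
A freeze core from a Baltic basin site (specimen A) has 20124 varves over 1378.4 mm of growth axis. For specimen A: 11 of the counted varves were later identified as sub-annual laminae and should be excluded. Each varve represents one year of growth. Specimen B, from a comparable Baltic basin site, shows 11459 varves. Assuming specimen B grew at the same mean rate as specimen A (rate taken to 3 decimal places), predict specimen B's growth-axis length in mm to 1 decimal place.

Specimen A: true varve count = 20124 − 11 = 20113.
A: Extension rate ≈ 1378.4 / 20113 = 0.069 mm/year.
B's length ≈ 0.069 × 11459 = 790.7 mm.

790.7 mm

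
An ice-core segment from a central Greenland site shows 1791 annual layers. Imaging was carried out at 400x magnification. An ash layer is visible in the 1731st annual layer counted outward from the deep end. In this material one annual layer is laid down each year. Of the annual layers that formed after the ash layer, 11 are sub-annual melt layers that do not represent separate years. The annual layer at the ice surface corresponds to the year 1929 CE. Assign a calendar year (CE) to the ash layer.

1880 CE

Between annual layer 1731 and the ice surface there are 1791 − 1731 = 60 annual layers.
Excluding 11 false annual layers: 60 − 11 = 49.
Counting back 49 years from 1929 CE places the ash layer in 1929 − 49 = 1880 CE.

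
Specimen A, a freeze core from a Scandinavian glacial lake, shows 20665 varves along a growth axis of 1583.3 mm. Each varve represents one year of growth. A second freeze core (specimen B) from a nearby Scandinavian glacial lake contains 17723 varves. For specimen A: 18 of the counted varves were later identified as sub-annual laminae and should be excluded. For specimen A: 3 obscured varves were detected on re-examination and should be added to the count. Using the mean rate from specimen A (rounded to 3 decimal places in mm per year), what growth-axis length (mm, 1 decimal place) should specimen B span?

1364.7 mm

Specimen A: adjusted count: 20665 − 18 + 3 = 20650 varves.
A: 1583.3 mm over 20650 years gives 1583.3 / 20650 ≈ 0.077 mm per year.
For B, 0.077 mm/year × 17723 years = 1364.7 mm.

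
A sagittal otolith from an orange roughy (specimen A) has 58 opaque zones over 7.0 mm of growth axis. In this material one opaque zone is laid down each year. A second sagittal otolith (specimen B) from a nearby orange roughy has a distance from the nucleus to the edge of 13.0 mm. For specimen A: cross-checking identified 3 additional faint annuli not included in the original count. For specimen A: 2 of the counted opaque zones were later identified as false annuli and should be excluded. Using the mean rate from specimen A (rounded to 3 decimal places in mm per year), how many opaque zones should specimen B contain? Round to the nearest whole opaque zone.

109 opaque zones

Specimen A: true opaque zone count = 58 − 2 + 3 = 59.
A: 7.0 mm over 59 years gives 7.0 / 59 ≈ 0.119 mm/year.
For B, 13.0 / 0.119 = 109.24 years ≈ 109 opaque zones.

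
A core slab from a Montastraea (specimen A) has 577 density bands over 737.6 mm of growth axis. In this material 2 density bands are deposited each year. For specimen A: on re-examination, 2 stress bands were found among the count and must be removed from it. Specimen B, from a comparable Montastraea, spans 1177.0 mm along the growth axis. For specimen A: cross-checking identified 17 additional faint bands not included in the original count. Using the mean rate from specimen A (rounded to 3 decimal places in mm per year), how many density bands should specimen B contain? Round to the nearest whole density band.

Specimen A: true density band count = 577 − 2 + 17 = 592.
Specimen A: with 2 density bands per year, 592 / 2 = 296 years.
A: 737.6 mm over 296 years gives 737.6 / 296 ≈ 2.492 mm/year.
Specimen B: 1177.0 mm / 2.492 mm per year = 472.31 years; at 2 density bands per year that is 472.31 × 2 ≈ 945 density bands.

945 density bands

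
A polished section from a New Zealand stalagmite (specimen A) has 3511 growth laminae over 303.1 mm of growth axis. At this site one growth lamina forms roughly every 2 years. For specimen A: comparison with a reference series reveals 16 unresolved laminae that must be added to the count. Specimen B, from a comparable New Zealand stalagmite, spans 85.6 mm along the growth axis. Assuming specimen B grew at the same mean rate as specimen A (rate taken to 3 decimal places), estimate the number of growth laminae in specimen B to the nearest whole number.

995 growth laminae

Specimen A: adjusted count: 3511 + 16 = 3527 growth laminae.
Specimen A: multiplying by 2 years per growth lamina: 3527 × 2 = 7054 years.
A: 303.1 mm over 7054 years gives 303.1 / 7054 ≈ 0.043 mm/year.
For B, 85.6 / 0.043 = 1990.70 years; at 2 years per growth lamina that is 1990.70 / 2 ≈ 995 growth laminae.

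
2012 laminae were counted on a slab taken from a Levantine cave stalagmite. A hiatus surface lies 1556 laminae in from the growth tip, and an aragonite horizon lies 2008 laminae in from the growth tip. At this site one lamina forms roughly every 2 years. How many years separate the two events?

2008 − 1556 = 452 laminae lie between the two events.
At 2 years per lamina, 452 × 2 = 904 years.

904 years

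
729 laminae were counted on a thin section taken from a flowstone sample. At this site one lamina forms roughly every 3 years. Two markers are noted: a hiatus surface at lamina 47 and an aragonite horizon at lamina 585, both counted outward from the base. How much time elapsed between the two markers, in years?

Separation: 585 − 47 = 538 laminae.
Multiplying by 3 years per lamina: 538 × 3 = 1614 years.

1614 years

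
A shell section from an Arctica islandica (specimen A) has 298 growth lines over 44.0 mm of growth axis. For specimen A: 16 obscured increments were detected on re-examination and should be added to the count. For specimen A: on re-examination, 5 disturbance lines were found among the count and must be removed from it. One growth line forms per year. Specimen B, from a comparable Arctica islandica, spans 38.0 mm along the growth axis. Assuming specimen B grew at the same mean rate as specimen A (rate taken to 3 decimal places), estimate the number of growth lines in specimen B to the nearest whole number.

268 growth lines

Specimen A: true growth line count = 298 − 5 + 16 = 309.
A: Mean rate = 44.0 mm / 309 years ≈ 0.142 mm per year.
For B, 38.0 / 0.142 = 267.61 years ≈ 268 growth lines.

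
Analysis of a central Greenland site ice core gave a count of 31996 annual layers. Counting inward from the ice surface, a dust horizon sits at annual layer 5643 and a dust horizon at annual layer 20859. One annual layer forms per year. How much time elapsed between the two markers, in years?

15216 yr

Separation: 20859 − 5643 = 15216 annual layers.
That is 15216 years at one annual layer per year.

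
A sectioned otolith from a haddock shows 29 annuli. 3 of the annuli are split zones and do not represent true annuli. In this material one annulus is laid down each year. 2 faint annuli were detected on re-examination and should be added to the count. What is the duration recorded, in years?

28 years

True annulus count = 29 − 3 + 2 = 28.
With a one-to-one annulus periodicity this is 28 years.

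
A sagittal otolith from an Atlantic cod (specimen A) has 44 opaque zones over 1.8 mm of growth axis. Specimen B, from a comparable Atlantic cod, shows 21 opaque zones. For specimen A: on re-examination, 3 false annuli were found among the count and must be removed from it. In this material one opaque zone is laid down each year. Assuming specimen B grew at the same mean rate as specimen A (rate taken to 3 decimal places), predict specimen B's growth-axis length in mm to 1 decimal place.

Specimen A: correcting the raw count gives 44 − 3 = 41 true opaque zones.
A: Extension rate ≈ 1.8 / 41 = 0.044 mm/yr.
Length of B = 0.044 × 21 = 0.9 mm.

0.9 mm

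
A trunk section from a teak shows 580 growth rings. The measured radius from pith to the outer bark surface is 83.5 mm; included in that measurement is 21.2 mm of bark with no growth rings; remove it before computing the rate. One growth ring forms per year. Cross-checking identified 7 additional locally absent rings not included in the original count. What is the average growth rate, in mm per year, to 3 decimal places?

True growth ring count = 580 + 7 = 587.
The growth record spans 83.5 − 21.2 = 62.3 mm.
62.3 mm over 587 years gives 62.3 / 587 ≈ 0.106 mm per year.

0.106 mm per year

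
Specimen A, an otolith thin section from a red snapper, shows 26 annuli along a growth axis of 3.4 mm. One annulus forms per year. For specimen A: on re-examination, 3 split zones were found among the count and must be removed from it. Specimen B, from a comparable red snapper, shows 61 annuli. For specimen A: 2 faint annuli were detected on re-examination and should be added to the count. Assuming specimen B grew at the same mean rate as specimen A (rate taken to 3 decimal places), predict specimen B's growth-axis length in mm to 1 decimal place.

8.3 mm

Specimen A: adjusted count: 26 − 3 + 2 = 25 annuli.
A: Mean rate = 3.4 mm / 25 years ≈ 0.136 mm/year.
For B, 0.136 mm/year × 61 years = 8.3 mm.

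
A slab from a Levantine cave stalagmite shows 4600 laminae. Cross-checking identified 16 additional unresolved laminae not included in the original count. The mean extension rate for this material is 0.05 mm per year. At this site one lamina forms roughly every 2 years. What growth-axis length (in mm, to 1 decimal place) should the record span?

After corrections the count is 4600 + 16 = 4616 laminae.
4616 laminae at 2 years each span 4616 × 2 = 9232 years.
Length ≈ 0.05 × 9232 = 461.6 mm.

461.6 mm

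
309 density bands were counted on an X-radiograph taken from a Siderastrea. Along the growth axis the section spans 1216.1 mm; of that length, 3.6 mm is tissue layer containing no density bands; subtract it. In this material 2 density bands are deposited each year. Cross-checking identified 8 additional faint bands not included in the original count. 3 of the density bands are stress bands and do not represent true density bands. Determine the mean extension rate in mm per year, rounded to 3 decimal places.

7.723 mm per year

True density band count = 309 − 3 + 8 = 314.
Dividing by 2 density bands per year: 314 / 2 = 157 years.
Removing the 3.6 mm offcut leaves 1216.1 − 3.6 = 1212.5 mm.
Extension rate ≈ 1212.5 / 157 = 7.723 mm per year.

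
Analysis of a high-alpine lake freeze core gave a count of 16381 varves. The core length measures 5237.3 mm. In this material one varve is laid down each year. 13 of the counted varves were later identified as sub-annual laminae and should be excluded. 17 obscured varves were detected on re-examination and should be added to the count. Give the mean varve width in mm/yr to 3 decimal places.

0.320 mm/yr

Correcting the raw count gives 16381 − 13 + 17 = 16385 true varves.
5237.3 mm over 16385 years gives 5237.3 / 16385 ≈ 0.320 mm/yr.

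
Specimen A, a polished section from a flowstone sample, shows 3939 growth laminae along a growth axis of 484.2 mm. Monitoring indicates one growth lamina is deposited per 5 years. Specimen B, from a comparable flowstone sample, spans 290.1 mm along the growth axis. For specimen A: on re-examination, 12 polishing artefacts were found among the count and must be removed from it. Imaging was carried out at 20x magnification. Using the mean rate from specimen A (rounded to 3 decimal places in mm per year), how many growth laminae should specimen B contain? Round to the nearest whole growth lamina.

2321 growth laminae

Specimen A: true growth lamina count = 3939 − 12 = 3927.
Specimen A: at 5 years per growth lamina, 3927 × 5 = 19635 years.
A: Extension rate ≈ 484.2 / 19635 = 0.025 mm per year.
B spans 290.1 / 0.025 = 11604.00 years; at 5 years per growth lamina that is 11604.00 / 5 ≈ 2321 growth laminae.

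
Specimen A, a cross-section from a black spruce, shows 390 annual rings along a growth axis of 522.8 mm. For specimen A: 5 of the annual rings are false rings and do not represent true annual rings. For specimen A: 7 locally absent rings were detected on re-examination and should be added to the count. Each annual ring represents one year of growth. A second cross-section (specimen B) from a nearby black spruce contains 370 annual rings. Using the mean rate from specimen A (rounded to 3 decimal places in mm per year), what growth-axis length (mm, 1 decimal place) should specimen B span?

Specimen A: adjusted count: 390 − 5 + 7 = 392 annual rings.
A: 522.8 mm over 392 years gives 522.8 / 392 ≈ 1.334 mm/yr.
For B, 1.334 mm/year × 370 years = 493.6 mm.

493.6 mm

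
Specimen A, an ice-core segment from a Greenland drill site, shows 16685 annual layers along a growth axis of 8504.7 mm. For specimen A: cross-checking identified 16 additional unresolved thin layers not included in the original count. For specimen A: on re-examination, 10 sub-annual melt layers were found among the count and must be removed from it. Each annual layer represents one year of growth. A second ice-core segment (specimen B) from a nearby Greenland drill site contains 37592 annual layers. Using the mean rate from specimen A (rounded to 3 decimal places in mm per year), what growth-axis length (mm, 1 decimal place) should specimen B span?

19171.9 mm

Specimen A: correcting the raw count gives 16685 − 10 + 16 = 16691 true annual layers.
A: Mean rate = 8504.7 mm / 16691 years ≈ 0.510 mm/yr.
For B, 0.510 mm/year × 37592 years = 19171.9 mm.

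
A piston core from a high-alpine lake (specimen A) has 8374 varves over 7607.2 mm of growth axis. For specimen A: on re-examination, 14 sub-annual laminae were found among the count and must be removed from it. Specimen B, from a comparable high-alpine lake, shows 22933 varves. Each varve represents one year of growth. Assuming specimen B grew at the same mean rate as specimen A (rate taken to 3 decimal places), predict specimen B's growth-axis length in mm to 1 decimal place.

20869.0 mm

Specimen A: correcting the raw count gives 8374 − 14 = 8360 true varves.
A: Mean rate = 7607.2 mm / 8360 years ≈ 0.910 mm/year.
Length of B = 0.910 × 22933 = 20869.0 mm.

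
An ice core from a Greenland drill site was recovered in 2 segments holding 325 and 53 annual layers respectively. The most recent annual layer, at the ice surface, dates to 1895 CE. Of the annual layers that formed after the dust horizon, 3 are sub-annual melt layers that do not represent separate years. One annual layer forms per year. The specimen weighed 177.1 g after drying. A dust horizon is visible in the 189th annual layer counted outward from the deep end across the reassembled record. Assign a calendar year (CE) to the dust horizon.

Total annual layers = 325 + 53 = 378.
The dust horizon sits at annual layer 189 from the deep end, so 378 − 189 = 189 annual layers formed after it.
Excluding 3 false annual layers: 189 − 3 = 186.
1895 − 186 = 1709 CE.

1709 CE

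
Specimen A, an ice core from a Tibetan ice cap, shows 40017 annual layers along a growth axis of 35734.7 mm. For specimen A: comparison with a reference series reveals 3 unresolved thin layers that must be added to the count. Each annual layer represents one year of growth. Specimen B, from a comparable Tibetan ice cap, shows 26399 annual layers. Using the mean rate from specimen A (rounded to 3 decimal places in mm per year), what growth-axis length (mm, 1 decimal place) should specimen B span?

23574.3 mm

Specimen A: adjusted count: 40017 + 3 = 40020 annual layers.
A: Mean rate = 35734.7 mm / 40020 years ≈ 0.893 mm per year.
B's length ≈ 0.893 × 26399 = 23574.3 mm.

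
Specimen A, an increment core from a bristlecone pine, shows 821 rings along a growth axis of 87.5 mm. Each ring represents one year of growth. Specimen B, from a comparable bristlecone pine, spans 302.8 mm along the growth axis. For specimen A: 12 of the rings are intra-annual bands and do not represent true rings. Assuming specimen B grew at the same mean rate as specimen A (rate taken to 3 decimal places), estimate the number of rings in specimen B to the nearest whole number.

Specimen A: adjusted count: 821 − 12 = 809 rings.
A: 87.5 mm over 809 years gives 87.5 / 809 ≈ 0.108 mm/yr.
For B, 302.8 / 0.108 = 2803.70 years ≈ 2804 rings.

2804 rings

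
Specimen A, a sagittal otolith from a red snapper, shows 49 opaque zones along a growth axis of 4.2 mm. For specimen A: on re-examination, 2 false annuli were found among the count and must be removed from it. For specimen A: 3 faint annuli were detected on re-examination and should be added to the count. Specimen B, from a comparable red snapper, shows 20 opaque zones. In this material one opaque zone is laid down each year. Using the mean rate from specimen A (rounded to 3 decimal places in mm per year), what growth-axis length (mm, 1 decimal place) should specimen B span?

1.7 mm

Specimen A: after corrections the count is 49 − 2 + 3 = 50 opaque zones.
A: Extension rate ≈ 4.2 / 50 = 0.084 mm per year.
For B, 0.084 mm/year × 20 years = 1.7 mm.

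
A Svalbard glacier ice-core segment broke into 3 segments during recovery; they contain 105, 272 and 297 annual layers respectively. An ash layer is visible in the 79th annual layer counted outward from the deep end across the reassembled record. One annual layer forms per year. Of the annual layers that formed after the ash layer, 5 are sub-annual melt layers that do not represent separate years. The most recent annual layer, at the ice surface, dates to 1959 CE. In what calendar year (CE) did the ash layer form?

Total annual layers = 105 + 272 + 297 = 674.
674 − 79 = 595 annual layers lie beyond the ash layer toward the ice surface.
Excluding 5 false annual layers: 595 − 5 = 590.
1959 − 590 = 1369 CE.

1369 CE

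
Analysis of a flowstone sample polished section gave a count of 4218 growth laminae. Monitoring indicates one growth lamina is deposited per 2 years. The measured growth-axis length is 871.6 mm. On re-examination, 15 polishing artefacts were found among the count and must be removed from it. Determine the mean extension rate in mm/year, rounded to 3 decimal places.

Adjusted count: 4218 − 15 = 4203 growth laminae.
4203 growth laminae at 2 years each span 4203 × 2 = 8406 years.
871.6 mm over 8406 years gives 871.6 / 8406 ≈ 0.104 mm/year.

0.104 mm/year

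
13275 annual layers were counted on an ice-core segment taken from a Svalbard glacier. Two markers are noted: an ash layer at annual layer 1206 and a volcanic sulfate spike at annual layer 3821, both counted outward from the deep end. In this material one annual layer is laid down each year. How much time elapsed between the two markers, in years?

2615 yr

3821 − 1206 = 2615 annual layers lie between the two events.
That is 2615 years at one annual layer per year.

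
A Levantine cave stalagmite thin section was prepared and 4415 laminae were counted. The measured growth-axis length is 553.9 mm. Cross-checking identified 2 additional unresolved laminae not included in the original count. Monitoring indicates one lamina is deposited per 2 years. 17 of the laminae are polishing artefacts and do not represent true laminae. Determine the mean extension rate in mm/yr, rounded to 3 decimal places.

True lamina count = 4415 − 17 + 2 = 4400.
At 2 years per lamina, 4400 × 2 = 8800 years.
553.9 mm over 8800 years gives 553.9 / 8800 ≈ 0.063 mm/yr.

0.063 mm/yr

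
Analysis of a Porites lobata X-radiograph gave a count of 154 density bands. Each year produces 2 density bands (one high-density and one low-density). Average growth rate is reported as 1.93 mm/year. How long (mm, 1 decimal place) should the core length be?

148.6 mm

154 density bands at 2 per year is 154 / 2 = 77 years.
Predicted length = 1.93 mm/year × 77 years = 148.6 mm.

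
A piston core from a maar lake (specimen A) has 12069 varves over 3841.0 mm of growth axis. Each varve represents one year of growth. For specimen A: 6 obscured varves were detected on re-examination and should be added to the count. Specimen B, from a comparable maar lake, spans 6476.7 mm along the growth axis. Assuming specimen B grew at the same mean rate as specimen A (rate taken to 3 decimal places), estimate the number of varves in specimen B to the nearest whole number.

20367 varves

Specimen A: correcting the raw count gives 12069 + 6 = 12075 true varves.
A: 3841.0 mm over 12075 years gives 3841.0 / 12075 ≈ 0.318 mm/yr.
Specimen B: 6476.7 mm / 0.318 mm per year = 20366.98 years ≈ 20367 varves.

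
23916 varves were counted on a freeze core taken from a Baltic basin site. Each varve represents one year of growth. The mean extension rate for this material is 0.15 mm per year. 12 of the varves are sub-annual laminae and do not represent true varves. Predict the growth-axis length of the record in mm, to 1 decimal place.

After corrections the count is 23916 − 12 = 23904 varves.
Length ≈ 0.15 × 23904 = 3585.6 mm.

3585.6 mm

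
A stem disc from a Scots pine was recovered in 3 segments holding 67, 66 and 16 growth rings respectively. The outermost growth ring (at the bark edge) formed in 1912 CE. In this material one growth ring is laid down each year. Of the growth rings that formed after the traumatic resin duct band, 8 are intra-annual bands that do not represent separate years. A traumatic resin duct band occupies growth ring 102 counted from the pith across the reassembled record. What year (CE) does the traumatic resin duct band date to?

Total growth rings = 67 + 66 + 16 = 149.
149 − 102 = 47 growth rings lie beyond the traumatic resin duct band toward the bark edge.
Removing the 8 false growth rings leaves 47 − 8 = 39 true growth rings beyond the traumatic resin duct band.
Counting back 39 years from 1912 CE places the traumatic resin duct band in 1912 − 39 = 1873 CE.

1873 CE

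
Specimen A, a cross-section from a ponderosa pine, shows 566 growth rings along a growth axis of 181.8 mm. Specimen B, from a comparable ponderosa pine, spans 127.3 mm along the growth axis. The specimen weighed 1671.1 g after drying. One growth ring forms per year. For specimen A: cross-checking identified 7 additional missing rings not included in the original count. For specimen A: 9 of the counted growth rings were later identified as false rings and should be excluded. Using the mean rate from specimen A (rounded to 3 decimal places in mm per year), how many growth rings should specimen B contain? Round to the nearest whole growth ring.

395 growth rings

Specimen A: correcting the raw count gives 566 − 9 + 7 = 564 true growth rings.
A: Mean rate = 181.8 mm / 564 years ≈ 0.322 mm/yr.
For B, 127.3 / 0.322 = 395.34 years ≈ 395 growth rings.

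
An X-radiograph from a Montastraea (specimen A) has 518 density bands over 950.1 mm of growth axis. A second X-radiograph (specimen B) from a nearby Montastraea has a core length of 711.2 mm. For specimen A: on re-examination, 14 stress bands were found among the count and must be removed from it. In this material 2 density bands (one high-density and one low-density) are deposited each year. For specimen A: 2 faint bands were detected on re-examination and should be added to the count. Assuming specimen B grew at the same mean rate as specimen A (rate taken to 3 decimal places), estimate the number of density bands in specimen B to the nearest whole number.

379 density bands

Specimen A: adjusted count: 518 − 14 + 2 = 506 density bands.
Specimen A: with 2 density bands per year, 506 / 2 = 253 years.
A: Extension rate ≈ 950.1 / 253 = 3.755 mm/year.
For B, 711.2 / 3.755 = 189.40 years; at 2 density bands per year that is 189.40 × 2 ≈ 379 density bands.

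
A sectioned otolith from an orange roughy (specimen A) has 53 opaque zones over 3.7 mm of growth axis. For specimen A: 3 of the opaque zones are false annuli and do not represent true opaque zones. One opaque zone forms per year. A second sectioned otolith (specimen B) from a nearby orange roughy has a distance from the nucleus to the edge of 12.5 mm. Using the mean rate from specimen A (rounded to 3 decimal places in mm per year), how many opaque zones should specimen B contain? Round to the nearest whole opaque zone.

169 opaque zones

Specimen A: true opaque zone count = 53 − 3 = 50.
A: Extension rate ≈ 3.7 / 50 = 0.074 mm/yr.
Specimen B: 12.5 mm / 0.074 mm per year = 168.92 years ≈ 169 opaque zones.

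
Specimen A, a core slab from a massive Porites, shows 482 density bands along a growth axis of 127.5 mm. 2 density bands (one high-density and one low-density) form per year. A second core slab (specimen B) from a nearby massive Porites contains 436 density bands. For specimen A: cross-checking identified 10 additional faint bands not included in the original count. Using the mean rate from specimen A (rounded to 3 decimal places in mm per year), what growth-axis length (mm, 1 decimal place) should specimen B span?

112.9 mm

Specimen A: correcting the raw count gives 482 + 10 = 492 true density bands.
Specimen A: with 2 density bands per year, 492 / 2 = 246 years.
A: Extension rate ≈ 127.5 / 246 = 0.518 mm/year.
Specimen B: dividing by 2 density bands per year: 436 / 2 = 218 years. B's length ≈ 0.518 × 218 = 112.9 mm.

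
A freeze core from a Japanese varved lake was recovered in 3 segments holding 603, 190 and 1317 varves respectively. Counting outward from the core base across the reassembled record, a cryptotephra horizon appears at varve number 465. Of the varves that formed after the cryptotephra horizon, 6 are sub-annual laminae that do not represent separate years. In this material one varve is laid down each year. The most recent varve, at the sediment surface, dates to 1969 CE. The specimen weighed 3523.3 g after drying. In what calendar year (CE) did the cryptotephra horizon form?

Total varves = 603 + 190 + 1317 = 2110.
The cryptotephra horizon sits at varve 465 from the core base, so 2110 − 465 = 1645 varves formed after it.
1645 − 6 false = 1639 true varves after the cryptotephra horizon.
The varve at the sediment surface is 1969 CE, so the cryptotephra horizon dates to 1969 − 1639 = 330 CE.

330 CE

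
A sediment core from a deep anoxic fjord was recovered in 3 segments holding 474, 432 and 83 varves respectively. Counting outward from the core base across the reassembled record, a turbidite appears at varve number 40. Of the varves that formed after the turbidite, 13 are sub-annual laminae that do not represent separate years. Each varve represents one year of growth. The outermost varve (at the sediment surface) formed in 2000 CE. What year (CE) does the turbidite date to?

1064 CE

Total varves = 474 + 432 + 83 = 989.
The turbidite sits at varve 40 from the core base, so 989 − 40 = 949 varves formed after it.
949 − 13 false = 936 true varves after the turbidite.
Counting back 936 years from 2000 CE places the turbidite in 2000 − 936 = 1064 CE.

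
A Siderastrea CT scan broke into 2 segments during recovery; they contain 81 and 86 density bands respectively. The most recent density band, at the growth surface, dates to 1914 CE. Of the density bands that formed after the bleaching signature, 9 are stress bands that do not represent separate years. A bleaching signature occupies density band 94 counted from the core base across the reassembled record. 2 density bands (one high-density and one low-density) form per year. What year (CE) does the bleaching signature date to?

Total density bands = 81 + 86 = 167.
167 − 94 = 73 density bands lie beyond the bleaching signature toward the growth surface.
Removing the 9 false density bands leaves 73 − 9 = 64 true density bands beyond the bleaching signature.
64 density bands at 2 per year is 64 / 2 = 32 years.
The density band at the growth surface is 1914 CE, so the bleaching signature dates to 1914 − 32 = 1882 CE.

1882 CE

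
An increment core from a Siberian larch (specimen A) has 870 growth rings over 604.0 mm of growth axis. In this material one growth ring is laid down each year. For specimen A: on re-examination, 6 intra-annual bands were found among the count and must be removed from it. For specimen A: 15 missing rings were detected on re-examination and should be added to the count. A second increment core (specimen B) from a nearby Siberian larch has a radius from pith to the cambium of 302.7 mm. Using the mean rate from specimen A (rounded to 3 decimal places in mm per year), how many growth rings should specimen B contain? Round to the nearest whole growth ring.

441 growth rings

Specimen A: true growth ring count = 870 − 6 + 15 = 879.
A: Mean rate = 604.0 mm / 879 years ≈ 0.687 mm/yr.
B spans 302.7 / 0.687 = 440.61 years ≈ 441 growth rings.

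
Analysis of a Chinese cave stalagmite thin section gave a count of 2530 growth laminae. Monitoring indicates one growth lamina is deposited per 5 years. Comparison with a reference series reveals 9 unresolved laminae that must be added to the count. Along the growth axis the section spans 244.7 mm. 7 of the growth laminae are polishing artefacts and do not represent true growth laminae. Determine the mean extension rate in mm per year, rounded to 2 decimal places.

0.02 mm per year

Correcting the raw count gives 2530 − 7 + 9 = 2532 true growth laminae.
2532 growth laminae at 5 years each span 2532 × 5 = 12660 years.
244.7 mm over 12660 years gives 244.7 / 12660 ≈ 0.02 mm per year.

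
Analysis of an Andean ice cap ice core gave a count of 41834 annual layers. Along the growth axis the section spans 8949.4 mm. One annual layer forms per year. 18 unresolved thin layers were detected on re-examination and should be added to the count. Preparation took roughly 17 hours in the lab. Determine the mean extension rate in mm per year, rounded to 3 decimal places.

0.214 mm per year

After corrections the count is 41834 + 18 = 41852 annual layers.
8949.4 mm over 41852 years gives 8949.4 / 41852 ≈ 0.214 mm per year.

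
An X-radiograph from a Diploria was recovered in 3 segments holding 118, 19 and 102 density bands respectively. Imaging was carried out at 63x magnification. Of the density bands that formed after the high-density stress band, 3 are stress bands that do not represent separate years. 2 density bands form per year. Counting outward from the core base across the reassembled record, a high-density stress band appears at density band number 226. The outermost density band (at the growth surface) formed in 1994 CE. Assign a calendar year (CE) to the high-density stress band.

Total density bands = 118 + 19 + 102 = 239.
The high-density stress band sits at density band 226 from the core base, so 239 − 226 = 13 density bands formed after it.
Excluding 3 false density bands: 13 − 3 = 10.
10 density bands at 2 per year is 10 / 2 = 5 years.
1994 − 5 = 1989 CE.

1989 CE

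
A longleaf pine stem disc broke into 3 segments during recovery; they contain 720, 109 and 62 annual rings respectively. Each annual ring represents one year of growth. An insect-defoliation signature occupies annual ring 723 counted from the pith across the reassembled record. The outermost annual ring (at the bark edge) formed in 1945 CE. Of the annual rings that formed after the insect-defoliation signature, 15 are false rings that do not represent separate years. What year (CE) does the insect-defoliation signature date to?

1792 CE

Total annual rings = 720 + 109 + 62 = 891.
The insect-defoliation signature sits at annual ring 723 from the pith, so 891 − 723 = 168 annual rings formed after it.
Removing the 15 false annual rings leaves 168 − 15 = 153 true annual rings beyond the insect-defoliation signature.
Counting back 153 years from 1945 CE places the insect-defoliation signature in 1945 − 153 = 1792 CE.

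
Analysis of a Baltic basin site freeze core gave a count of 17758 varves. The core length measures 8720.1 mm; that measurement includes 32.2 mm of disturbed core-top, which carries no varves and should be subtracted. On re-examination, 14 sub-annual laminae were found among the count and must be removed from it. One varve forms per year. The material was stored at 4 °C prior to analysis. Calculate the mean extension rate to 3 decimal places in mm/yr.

0.490 mm/yr

After corrections the count is 17758 − 14 = 17744 varves.
Net length = 8720.1 − 32.2 = 8687.9 mm.
Extension rate ≈ 8687.9 / 17744 = 0.490 mm/yr.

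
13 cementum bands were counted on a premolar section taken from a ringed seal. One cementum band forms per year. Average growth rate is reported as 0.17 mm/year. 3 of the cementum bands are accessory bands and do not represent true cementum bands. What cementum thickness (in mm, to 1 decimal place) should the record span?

After corrections the count is 13 − 3 = 10 cementum bands.
Length ≈ 0.17 × 10 = 1.7 mm.

1.7 mm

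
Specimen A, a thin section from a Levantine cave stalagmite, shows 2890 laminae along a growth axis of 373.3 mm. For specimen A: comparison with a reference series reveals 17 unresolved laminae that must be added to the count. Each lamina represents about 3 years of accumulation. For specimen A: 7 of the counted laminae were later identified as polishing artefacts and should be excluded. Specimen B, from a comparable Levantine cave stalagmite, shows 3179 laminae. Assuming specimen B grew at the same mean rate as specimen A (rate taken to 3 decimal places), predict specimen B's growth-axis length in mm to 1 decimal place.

410.1 mm

Specimen A: correcting the raw count gives 2890 − 7 + 17 = 2900 true laminae.
Specimen A: multiplying by 3 years per lamina: 2900 × 3 = 8700 years.
A: Mean rate = 373.3 mm / 8700 years ≈ 0.043 mm per year.
Specimen B: 3179 laminae at 3 years each span 3179 × 3 = 9537 years. For B, 0.043 mm/year × 9537 years = 410.1 mm.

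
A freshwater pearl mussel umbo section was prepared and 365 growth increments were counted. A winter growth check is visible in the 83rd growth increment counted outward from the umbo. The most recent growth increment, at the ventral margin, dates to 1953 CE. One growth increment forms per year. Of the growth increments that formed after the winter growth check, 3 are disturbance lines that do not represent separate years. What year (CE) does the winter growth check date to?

365 − 83 = 282 growth increments lie beyond the winter growth check toward the ventral margin.
Removing the 3 false growth increments leaves 282 − 3 = 279 true growth increments beyond the winter growth check.
1953 − 279 = 1674 CE.

1674 CE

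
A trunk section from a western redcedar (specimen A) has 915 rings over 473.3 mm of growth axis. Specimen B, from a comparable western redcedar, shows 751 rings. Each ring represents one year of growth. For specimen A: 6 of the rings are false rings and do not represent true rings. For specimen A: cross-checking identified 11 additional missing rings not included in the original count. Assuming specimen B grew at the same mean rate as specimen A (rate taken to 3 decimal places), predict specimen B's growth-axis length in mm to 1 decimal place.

386.0 mm

Specimen A: correcting the raw count gives 915 − 6 + 11 = 920 true rings.
A: 473.3 mm over 920 years gives 473.3 / 920 ≈ 0.514 mm per year.
Length of B = 0.514 × 751 = 386.0 mm.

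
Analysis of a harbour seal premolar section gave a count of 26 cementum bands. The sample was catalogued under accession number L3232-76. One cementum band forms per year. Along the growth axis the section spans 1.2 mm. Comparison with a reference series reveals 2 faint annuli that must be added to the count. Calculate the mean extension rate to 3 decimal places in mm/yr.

0.043 mm/yr

Adjusted count: 26 + 2 = 28 cementum bands.
Mean rate = 1.2 mm / 28 years ≈ 0.043 mm/yr.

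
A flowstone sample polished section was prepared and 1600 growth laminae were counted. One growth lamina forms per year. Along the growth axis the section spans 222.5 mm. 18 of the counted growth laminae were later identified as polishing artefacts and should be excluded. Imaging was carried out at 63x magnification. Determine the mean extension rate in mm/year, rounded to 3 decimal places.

0.141 mm/year

Correcting the raw count gives 1600 − 18 = 1582 true growth laminae.
Extension rate ≈ 222.5 / 1582 = 0.141 mm/year.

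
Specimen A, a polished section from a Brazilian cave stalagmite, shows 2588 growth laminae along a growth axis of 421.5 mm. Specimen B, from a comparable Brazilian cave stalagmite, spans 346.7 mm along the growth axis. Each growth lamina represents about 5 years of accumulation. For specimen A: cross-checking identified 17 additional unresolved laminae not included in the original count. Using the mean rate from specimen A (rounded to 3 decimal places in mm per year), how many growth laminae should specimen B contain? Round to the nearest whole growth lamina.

2167 growth laminae

Specimen A: after corrections the count is 2588 + 17 = 2605 growth laminae.
Specimen A: multiplying by 5 years per growth lamina: 2605 × 5 = 13025 years.
A: Extension rate ≈ 421.5 / 13025 = 0.032 mm/yr.
For B, 346.7 / 0.032 = 10834.38 years; at 5 years per growth lamina that is 10834.38 / 5 ≈ 2167 growth laminae.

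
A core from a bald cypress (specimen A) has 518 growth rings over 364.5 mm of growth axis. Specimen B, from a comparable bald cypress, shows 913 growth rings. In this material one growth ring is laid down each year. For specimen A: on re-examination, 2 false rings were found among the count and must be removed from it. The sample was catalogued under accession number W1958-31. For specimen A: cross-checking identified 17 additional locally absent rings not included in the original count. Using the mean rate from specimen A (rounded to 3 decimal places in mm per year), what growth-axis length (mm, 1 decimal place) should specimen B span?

624.5 mm

Specimen A: after corrections the count is 518 − 2 + 17 = 533 growth rings.
A: Extension rate ≈ 364.5 / 533 = 0.684 mm/year.
B's length ≈ 0.684 × 913 = 624.5 mm.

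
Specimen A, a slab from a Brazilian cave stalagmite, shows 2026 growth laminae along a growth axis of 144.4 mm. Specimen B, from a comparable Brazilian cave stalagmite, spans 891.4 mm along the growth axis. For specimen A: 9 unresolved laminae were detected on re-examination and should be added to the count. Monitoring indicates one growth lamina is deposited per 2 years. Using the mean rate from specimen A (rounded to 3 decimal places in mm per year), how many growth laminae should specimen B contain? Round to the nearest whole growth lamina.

Specimen A: correcting the raw count gives 2026 + 9 = 2035 true growth laminae.
Specimen A: multiplying by 2 years per growth lamina: 2035 × 2 = 4070 years.
A: 144.4 mm over 4070 years gives 144.4 / 4070 ≈ 0.035 mm per year.
Specimen B: 891.4 mm / 0.035 mm per year = 25468.57 years; at 2 years per growth lamina that is 25468.57 / 2 ≈ 12734 growth laminae.

12734 growth laminae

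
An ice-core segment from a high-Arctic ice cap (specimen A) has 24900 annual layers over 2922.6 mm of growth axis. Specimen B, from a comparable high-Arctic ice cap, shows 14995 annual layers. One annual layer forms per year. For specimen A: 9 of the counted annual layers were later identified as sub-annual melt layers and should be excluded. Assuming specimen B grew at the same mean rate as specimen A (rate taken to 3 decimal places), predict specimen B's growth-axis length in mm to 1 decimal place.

1754.4 mm

Specimen A: adjusted count: 24900 − 9 = 24891 annual layers.
A: Extension rate ≈ 2922.6 / 24891 = 0.117 mm/year.
B's length ≈ 0.117 × 14995 = 1754.4 mm.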